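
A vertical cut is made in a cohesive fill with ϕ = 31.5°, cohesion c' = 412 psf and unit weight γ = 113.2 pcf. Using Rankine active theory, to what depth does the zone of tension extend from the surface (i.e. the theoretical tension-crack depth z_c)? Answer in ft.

K_a = tan²(45° − 31.5°/2) = 0.3136; √K_a = 0.5600.
The active pressure is zero where K_a γ z = 2c√K_a, so z_c = 2c/(γ√K_a) = 2×412/(113.2×0.5600) = 13.00 ft.

13.0 ft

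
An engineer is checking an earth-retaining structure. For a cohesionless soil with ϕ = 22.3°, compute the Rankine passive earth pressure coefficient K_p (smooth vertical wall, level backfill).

K_p = (1 + sin φ)/(1 − sin φ) = tan²(45° + 22.3°/2) = 2.223.

2.22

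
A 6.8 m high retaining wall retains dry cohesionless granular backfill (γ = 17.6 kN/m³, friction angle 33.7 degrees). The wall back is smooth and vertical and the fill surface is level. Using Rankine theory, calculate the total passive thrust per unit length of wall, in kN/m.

1420 kN/m

K_p = tan²(45° + φ/2) = 3.493.
P_p = ½ K_p γ H² = 0.5 × 3.493 × 17.6 × 6.8² = 1421 kN/m.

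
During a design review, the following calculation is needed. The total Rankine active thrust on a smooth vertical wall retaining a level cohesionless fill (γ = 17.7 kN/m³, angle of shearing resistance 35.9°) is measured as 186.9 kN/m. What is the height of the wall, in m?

9.00 m

K_a = 0.2607. P_a = ½ K_a γ H² ⇒ H = √(2P_a/(K_a γ)).
H = √(2×186.9/(0.2607×17.7)) = 9.000 m.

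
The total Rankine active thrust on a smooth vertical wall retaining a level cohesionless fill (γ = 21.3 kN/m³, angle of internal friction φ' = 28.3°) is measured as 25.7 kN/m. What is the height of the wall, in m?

K_a = 0.3568. P_a = ½ K_a γ H² ⇒ H = √(2P_a/(K_a γ)).
H = √(2×25.7/(0.3568×21.3)) = 2.601 m.

2.60 m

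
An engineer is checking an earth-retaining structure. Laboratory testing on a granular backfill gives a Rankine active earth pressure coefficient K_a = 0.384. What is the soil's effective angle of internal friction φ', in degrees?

26.4°

K_a = tan²(45° − φ/2) ⇒ 45° − φ/2 = arctan(√0.384) = 31.79°.
φ = 2(45° − 31.79°) = 26.43°.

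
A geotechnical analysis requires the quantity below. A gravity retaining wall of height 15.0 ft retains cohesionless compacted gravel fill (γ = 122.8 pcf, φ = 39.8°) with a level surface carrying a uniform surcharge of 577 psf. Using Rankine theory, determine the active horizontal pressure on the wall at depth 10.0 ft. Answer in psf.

396 psf

K_a = (1 − sin φ)/(1 + sin φ) = 0.2194.
σ_v = γz + q = 122.8 × 10.0 + 577 = 1805 psf.
σ_h = K_a σ_v = 0.2194 × 1805 = 396.1 psf.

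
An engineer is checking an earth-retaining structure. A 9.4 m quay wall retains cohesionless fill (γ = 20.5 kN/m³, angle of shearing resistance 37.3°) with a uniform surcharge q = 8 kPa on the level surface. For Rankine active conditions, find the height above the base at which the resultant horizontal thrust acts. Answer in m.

K_a = 0.2453.
Triangular part P₁ = ½K_aγH² = 222.2 at H/3 = 3.133 m; rectangular part P₂ = K_a q H = 18.45 at H/2 = 4.700 m.
ȳ = (P₁·3.133 + P₂·4.700)/(P₁+P₂) = 3.253 m.

3.25 m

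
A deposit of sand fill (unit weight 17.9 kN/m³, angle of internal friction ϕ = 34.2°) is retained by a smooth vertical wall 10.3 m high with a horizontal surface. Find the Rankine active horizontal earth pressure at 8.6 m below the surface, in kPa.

43.2 kPa

K_a = (1 − sin φ)/(1 + sin φ) = 0.2803.
σ_h = K_a γ z = 0.2803 × 17.9 × 8.6 = 43.16 kPa.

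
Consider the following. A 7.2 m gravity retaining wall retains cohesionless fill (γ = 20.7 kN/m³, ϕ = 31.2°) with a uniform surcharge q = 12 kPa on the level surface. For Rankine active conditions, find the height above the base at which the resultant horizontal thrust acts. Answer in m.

K_a = 0.3175.
Triangular part P₁ = ½K_aγH² = 170.4 at H/3 = 2.400 m; rectangular part P₂ = K_a q H = 27.43 at H/2 = 3.600 m.
ȳ = (P₁·2.400 + P₂·3.600)/(P₁+P₂) = 2.566 m.

2.57 m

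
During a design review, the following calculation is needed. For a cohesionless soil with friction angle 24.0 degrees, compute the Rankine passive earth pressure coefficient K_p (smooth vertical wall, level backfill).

2.37

K_p = (1 + sin φ)/(1 − sin φ) = tan²(45° + 24.0°/2) = 2.371.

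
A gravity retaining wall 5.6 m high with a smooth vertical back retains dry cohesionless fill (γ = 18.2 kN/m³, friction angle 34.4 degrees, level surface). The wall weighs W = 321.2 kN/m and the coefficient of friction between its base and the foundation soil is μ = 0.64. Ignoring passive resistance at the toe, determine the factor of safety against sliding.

2.59

K_a = tan²(45° − 34.4°/2) = 0.2780.
P_a = ½K_aγH² = 0.5×0.2780×18.2×5.6² = 79.33 kN/m, acting at H/3 = 1.867 m above the base.
FS_sliding = μW / P_a = 0.64×321.2 / 79.33 = 2.591.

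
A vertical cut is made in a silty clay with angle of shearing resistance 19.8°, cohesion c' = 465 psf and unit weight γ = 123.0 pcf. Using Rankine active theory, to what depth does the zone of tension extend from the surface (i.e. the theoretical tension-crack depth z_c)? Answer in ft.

K_a = tan²(45° − 19.8°/2) = 0.4939; √K_a = 0.7028.
The active pressure is zero where K_a γ z = 2c√K_a, so z_c = 2c/(γ√K_a) = 2×465/(123.0×0.7028) = 10.76 ft.

10.8 ft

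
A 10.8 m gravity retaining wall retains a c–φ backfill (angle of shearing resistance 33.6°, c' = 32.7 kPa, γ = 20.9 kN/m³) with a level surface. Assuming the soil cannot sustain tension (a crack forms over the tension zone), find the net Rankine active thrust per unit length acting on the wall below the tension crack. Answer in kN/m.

74.0 kN/m

K_a = 0.2875; √K_a = 0.5362.
Tension-crack depth z_c = 2c/(γ√K_a) = 2×32.7/(20.9×0.5362) = 5.836 m.
σ_a at base = K_a γ H − 2c√K_a = 0.2875×20.9×10.8 − 2×32.7×0.5362 = 29.83 kPa.
P_a = ½ × 29.83 × (H − z_c) = 0.5×29.83×4.964 = 74.04 kN/m.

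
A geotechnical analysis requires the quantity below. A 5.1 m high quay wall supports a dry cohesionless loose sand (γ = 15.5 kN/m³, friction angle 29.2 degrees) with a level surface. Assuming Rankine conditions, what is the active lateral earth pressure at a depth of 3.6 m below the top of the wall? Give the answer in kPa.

K_a = (1 − sin φ)/(1 + sin φ) = 0.3442.
σ_h = K_a γ z = 0.3442 × 15.5 × 3.6 = 19.21 kPa.

19.2 kPa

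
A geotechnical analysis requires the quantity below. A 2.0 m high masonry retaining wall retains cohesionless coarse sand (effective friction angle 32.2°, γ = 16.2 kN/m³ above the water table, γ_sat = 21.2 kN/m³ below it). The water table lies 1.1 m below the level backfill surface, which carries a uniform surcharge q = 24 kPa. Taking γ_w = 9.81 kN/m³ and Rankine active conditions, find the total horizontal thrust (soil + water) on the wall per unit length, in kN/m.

K_a = tan²(45° − φ/2) = 0.3047.
γ' = 21.2 − 9.81 = 11.39 kN/m³. h₂ = H − d_w = 0.9 m.
σ'_h: at surface K_a·q = 7.314; at WT K_a(q+γd_w) = 12.74; at base K_a(q+γd_w+γ'h₂) = 15.87 kPa.
P₁ = ½(7.314+12.74)×1.1 = 11.03; P₂ = ½(12.74+15.87)×0.9 = 12.88; P_w = ½γ_w h₂² = 3.973.
Total = 11.03+12.88+3.973 = 27.88 kN/m.

27.9 kN/m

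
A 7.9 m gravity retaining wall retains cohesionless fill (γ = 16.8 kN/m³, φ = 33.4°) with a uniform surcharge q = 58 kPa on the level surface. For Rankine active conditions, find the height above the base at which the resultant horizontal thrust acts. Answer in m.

3.25 m

K_a = 0.2899.
Triangular part P₁ = ½K_aγH² = 152.0 at H/3 = 2.633 m; rectangular part P₂ = K_a q H = 132.8 at H/2 = 3.950 m.
ȳ = (P₁·2.633 + P₂·3.950)/(P₁+P₂) = 3.247 m.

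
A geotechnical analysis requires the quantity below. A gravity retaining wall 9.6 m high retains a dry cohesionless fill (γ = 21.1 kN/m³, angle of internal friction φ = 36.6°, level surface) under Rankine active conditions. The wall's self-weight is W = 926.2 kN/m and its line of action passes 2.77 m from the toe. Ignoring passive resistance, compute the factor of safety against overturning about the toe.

3.26

K_a = tan²(45° − 36.6°/2) = 0.2530.
P_a = ½K_aγH² = 0.5×0.2530×21.1×9.6² = 245.9 kN/m, acting at H/3 = 3.200 m above the base.
Overturning moment M_o = P_a × H/3 = 245.9 × 3.200 = 787.0.
Resisting moment M_r = W × 2.77 = 926.2 × 2.77 = 2566.
FS_overturning = M_r/M_o = 2566/787.0 = 3.260.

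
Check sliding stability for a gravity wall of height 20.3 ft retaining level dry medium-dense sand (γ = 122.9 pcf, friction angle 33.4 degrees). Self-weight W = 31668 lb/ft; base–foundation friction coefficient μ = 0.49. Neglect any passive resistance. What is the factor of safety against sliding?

K_a = tan²(45° − 33.4°/2) = 0.2899.
P_a = ½K_aγH² = 0.5×0.2899×122.9×20.3² = 7342 lb/ft, acting at H/3 = 6.767 ft above the base.
FS_sliding = μW / P_a = 0.49×31668 / 7342 = 2.114.

2.11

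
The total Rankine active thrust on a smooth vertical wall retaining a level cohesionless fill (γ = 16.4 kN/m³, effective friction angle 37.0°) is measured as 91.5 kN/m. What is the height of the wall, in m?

6.70 m

K_a = 0.2486. P_a = ½ K_a γ H² ⇒ H = √(2P_a/(K_a γ)).
H = √(2×91.5/(0.2486×16.4)) = 6.700 m.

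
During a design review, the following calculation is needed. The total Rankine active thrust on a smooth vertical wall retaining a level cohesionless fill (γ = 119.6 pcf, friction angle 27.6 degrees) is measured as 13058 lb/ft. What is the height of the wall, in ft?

K_a = 0.3668. P_a = ½ K_a γ H² ⇒ H = √(2P_a/(K_a γ)).
H = √(2×13058/(0.3668×119.6)) = 24.40 ft.

24.4 ft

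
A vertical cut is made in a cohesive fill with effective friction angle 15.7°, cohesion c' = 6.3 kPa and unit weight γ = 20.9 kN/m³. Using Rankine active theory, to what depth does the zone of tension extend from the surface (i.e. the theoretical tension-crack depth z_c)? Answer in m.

0.796 m

K_a = tan²(45° − 15.7°/2) = 0.5741; √K_a = 0.7577.
The active pressure is zero where K_a γ z = 2c√K_a, so z_c = 2c/(γ√K_a) = 2×6.3/(20.9×0.7577) = 0.7957 m.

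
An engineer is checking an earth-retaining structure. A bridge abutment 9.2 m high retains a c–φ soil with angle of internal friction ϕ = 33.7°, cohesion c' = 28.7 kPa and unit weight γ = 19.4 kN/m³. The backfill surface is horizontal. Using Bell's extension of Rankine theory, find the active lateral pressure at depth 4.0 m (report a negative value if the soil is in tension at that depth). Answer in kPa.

-8.50 kPa

K_a = (1 − sin φ)/(1 + sin φ) = 0.2863.
σ_a = K_a γ z − 2c√K_a = 0.2863×19.4×4.0 − 2×28.7×0.5351 = -8.496 kPa.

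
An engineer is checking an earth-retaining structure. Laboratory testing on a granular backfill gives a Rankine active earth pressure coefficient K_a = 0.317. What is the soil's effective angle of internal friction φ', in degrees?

K_a = tan²(45° − φ/2) ⇒ 45° − φ/2 = arctan(√0.317) = 29.38°.
φ = 2(45° − 29.38°) = 31.24°.

31.2°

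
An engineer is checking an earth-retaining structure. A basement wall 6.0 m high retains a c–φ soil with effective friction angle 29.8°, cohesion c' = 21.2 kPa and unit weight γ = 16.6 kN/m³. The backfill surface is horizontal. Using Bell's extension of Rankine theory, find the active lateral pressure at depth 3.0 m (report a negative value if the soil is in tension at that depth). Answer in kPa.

K_a = (1 − sin φ)/(1 + sin φ) = 0.3360.
σ_a = K_a γ z − 2c√K_a = 0.3360×16.6×3.0 − 2×21.2×0.5797 = -7.844 kPa.

-7.84 kPa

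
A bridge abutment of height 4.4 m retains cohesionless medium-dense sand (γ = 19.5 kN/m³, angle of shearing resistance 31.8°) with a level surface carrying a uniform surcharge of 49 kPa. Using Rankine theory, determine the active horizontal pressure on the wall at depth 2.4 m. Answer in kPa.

K_a = (1 − sin φ)/(1 + sin φ) = 0.3098.
σ_v = γz + q = 19.5 × 2.4 + 49 = 95.80 kPa.
σ_h = K_a σ_v = 0.3098 × 95.80 = 29.68 kPa.

29.7 kPa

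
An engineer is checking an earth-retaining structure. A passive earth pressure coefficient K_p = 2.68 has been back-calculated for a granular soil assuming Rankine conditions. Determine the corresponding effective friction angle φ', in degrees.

K_p = (1+sin φ)/(1−sin φ) ⇒ sin φ = (K_p − 1)/(K_p + 1) = 0.4565.
φ = arcsin(0.4565) = 27.16°.

27.2°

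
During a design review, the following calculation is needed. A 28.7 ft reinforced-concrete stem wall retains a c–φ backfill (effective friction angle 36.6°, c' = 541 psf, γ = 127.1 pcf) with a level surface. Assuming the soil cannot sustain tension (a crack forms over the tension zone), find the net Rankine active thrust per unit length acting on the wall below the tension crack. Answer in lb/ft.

K_a = 0.2530; √K_a = 0.5029.
Tension-crack depth z_c = 2c/(γ√K_a) = 2×541/(127.1×0.5029) = 16.93 ft.
σ_a at base = K_a γ H − 2c√K_a = 0.2530×127.1×28.7 − 2×541×0.5029 = 378.5 psf.
P_a = ½ × 378.5 × (H − z_c) = 0.5×378.5×11.77 = 2228 lb/ft.

2230 lb/ft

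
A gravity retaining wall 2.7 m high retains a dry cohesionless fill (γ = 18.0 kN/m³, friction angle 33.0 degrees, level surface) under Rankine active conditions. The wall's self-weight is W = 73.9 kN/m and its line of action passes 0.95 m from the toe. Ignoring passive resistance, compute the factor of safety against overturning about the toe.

K_a = tan²(45° − 33.0°/2) = 0.2948.
P_a = ½K_aγH² = 0.5×0.2948×18.0×2.7² = 19.34 kN/m, acting at H/3 = 0.9000 m above the base.
Overturning moment M_o = P_a × H/3 = 19.34 × 0.9000 = 17.41.
Resisting moment M_r = W × 0.95 = 73.9 × 0.95 = 70.20.
FS_overturning = M_r/M_o = 70.20/17.41 = 4.033.

4.03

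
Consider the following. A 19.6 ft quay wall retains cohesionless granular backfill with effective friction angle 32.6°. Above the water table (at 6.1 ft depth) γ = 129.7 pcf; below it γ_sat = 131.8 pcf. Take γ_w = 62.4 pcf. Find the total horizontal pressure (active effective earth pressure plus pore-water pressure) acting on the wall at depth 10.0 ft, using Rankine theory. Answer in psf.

562 psf

K_a = (1 − sin φ)/(1 + sin φ) = 0.2997.
γ' = 131.8 − 62.4 = 69.40 pcf.
Effective vertical stress at 10.0 ft: σ'_v = 129.7×6.1 + 69.40×3.90 = 1062 psf.
σ'_h = K_a σ'_v = 0.2997 × 1062 = 318.3 psf; u = γ_w × 3.90 = 243.4 psf.
Total σ_h = 318.3 + 243.4 = 561.6 psf.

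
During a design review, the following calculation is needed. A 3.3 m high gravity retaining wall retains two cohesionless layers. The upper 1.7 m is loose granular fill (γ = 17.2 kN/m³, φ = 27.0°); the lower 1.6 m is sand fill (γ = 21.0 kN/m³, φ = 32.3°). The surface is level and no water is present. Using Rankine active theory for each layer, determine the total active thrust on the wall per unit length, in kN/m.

K_a1 = tan²(45°−27.0°/2) = 0.3755; K_a2 = tan²(45°−32.3°/2) = 0.3035.
Layer 1: σ at base = K_a1 γ₁ h₁ = 10.98 kPa; P₁ = ½×10.98×1.7 = 9.333.
Layer 2: σ_v at top = γ₁h₁ = 29.24; σ_h top = K_a2×29.24 = 8.874; σ_h base = K_a2×(29.24+21.0×1.6) = 19.07.
P₂ = ½(8.874+19.07)×1.6 = 22.36. Total P_a = 9.333+22.36 = 31.69 kN/m.

31.7 kN/m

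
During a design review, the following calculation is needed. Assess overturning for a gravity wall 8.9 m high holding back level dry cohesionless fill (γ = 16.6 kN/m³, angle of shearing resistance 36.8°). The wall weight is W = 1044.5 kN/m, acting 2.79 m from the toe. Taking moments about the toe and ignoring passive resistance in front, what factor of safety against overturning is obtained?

5.96

K_a = tan²(45° − 36.8°/2) = 0.2508.
P_a = ½K_aγH² = 0.5×0.2508×16.6×8.9² = 164.9 kN/m, acting at H/3 = 2.967 m above the base.
Overturning moment M_o = P_a × H/3 = 164.9 × 2.967 = 489.1.
Resisting moment M_r = W × 2.79 = 1044.5 × 2.79 = 2914.
FS_overturning = M_r/M_o = 2914/489.1 = 5.958.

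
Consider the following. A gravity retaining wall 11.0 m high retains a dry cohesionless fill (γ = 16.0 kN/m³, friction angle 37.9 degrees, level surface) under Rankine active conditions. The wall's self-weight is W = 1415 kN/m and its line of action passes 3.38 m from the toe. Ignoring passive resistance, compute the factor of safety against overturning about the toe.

5.64

K_a = tan²(45° − 37.9°/2) = 0.2389.
P_a = ½K_aγH² = 0.5×0.2389×16.0×11.0² = 231.3 kN/m, acting at H/3 = 3.667 m above the base.
Overturning moment M_o = P_a × H/3 = 231.3 × 3.667 = 848.1.
Resisting moment M_r = W × 3.38 = 1415 × 3.38 = 4783.
FS_overturning = M_r/M_o = 4783/848.1 = 5.639.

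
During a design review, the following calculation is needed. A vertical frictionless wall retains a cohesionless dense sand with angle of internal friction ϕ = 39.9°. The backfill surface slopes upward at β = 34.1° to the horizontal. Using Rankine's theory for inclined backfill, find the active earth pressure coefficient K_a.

K_a = cos β · (cos β − √(cos²β − cos²φ)) / (cos β + √(cos²β − cos²φ)).
cos β = 0.8281, cos φ = 0.7672, √(cos²β − cos²φ) = 0.3117.
K_a = 0.8281 × (0.8281 − 0.3117)/(0.8281 + 0.3117) = 0.3752.

0.375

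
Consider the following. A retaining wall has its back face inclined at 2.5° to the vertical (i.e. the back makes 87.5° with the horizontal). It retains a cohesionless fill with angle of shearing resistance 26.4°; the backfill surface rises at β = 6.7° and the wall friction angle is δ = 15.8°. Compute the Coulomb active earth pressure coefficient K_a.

K_a = sin²(α+φ) / [sin²α · sin(α−δ) · (1 + √{sin(φ+δ)sin(φ−β) / (sin(α−δ)sin(α+β))})²].
With α = 87.5°, φ = 26.4°, δ = 15.8°, β = 6.7°: K_a = 0.3978.

0.398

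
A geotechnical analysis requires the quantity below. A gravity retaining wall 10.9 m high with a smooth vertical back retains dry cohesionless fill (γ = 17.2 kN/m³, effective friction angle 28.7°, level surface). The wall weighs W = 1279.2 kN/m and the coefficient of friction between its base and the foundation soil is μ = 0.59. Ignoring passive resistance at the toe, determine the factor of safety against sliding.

K_a = tan²(45° − 28.7°/2) = 0.3511.
P_a = ½K_aγH² = 0.5×0.3511×17.2×10.9² = 358.8 kN/m, acting at H/3 = 3.633 m above the base.
FS_sliding = μW / P_a = 0.59×1279.2 / 358.8 = 2.104.

2.10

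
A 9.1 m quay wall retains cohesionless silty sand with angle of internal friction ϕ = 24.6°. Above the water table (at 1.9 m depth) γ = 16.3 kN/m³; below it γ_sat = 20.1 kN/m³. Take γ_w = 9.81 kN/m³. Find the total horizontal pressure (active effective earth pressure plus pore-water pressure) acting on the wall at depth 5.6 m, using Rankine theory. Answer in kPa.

K_a = (1 − sin φ)/(1 + sin φ) = 0.4121.
γ' = 20.1 − 9.81 = 10.29 kN/m³.
Effective vertical stress at 5.6 m: σ'_v = 16.3×1.9 + 10.29×3.70 = 69.04 kPa.
σ'_h = K_a σ'_v = 0.4121 × 69.04 = 28.46 kPa; u = γ_w × 3.70 = 36.30 kPa.
Total σ_h = 28.46 + 36.30 = 64.75 kPa.

64.8 kPa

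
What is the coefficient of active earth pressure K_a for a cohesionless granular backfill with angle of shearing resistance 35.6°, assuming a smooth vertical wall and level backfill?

K_a = tan²(45° − φ/2) = tan²(27.20°) = 0.2641.

0.264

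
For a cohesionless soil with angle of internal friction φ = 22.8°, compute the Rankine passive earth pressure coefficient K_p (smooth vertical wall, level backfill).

K_p = (1 + sin φ)/(1 − sin φ) = tan²(45° + 22.8°/2) = 2.265.

2.27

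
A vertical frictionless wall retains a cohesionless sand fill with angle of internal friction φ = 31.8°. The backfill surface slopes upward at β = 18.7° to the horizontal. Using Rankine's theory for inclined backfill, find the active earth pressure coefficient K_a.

0.367

K_a = cos β · (cos β − √(cos²β − cos²φ)) / (cos β + √(cos²β − cos²φ)).
cos β = 0.9472, cos φ = 0.8499, √(cos²β − cos²φ) = 0.4182.
K_a = 0.9472 × (0.9472 − 0.4182)/(0.9472 + 0.4182) = 0.3670.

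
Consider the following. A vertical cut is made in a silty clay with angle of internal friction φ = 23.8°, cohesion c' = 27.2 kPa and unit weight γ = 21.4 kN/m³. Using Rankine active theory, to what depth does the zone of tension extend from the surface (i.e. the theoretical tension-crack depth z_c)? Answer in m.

3.90 m

K_a = tan²(45° − 23.8°/2) = 0.4250; √K_a = 0.6519.
The active pressure is zero where K_a γ z = 2c√K_a, so z_c = 2c/(γ√K_a) = 2×27.2/(21.4×0.6519) = 3.900 m.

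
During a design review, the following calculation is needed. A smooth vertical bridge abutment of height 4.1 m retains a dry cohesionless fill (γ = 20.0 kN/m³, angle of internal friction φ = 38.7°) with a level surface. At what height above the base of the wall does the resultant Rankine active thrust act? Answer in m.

1.37 m

K_a = 0.2306.
The pressure distribution is triangular, so the resultant acts at H/3 above the base = 4.1/3 = 1.367 m.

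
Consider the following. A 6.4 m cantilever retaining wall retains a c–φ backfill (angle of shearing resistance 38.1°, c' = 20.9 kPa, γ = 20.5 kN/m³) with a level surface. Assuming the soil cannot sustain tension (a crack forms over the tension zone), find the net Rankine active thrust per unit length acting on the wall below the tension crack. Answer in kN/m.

11.9 kN/m

K_a = 0.2368; √K_a = 0.4867.
Tension-crack depth z_c = 2c/(γ√K_a) = 2×20.9/(20.5×0.4867) = 4.190 m.
σ_a at base = K_a γ H − 2c√K_a = 0.2368×20.5×6.4 − 2×20.9×0.4867 = 10.73 kPa.
P_a = ½ × 10.73 × (H − z_c) = 0.5×10.73×2.210 = 11.86 kN/m.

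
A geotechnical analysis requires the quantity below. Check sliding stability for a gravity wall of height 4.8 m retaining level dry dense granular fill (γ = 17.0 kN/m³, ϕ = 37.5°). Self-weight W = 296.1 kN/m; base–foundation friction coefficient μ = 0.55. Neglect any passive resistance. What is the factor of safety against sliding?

3.42

K_a = tan²(45° − 37.5°/2) = 0.2432.
P_a = ½K_aγH² = 0.5×0.2432×17.0×4.8² = 47.63 kN/m, acting at H/3 = 1.600 m above the base.
FS_sliding = μW / P_a = 0.55×296.1 / 47.63 = 3.419.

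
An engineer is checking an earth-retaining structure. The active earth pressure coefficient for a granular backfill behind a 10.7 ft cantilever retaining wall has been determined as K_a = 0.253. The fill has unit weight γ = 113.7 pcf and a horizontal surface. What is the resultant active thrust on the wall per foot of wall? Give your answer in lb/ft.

P = ½ K_a γ H² = 0.5 × 0.253 × 113.7 × 10.7² = 1647 lb/ft.

1650 lb/ft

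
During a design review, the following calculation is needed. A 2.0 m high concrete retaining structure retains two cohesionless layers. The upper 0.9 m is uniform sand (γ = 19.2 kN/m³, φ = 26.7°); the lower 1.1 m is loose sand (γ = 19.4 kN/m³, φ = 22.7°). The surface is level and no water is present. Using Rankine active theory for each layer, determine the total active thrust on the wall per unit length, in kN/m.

K_a1 = tan²(45°−26.7°/2) = 0.3800; K_a2 = tan²(45°−22.7°/2) = 0.4431.
Layer 1: σ at base = K_a1 γ₁ h₁ = 6.566 kPa; P₁ = ½×6.566×0.9 = 2.955.
Layer 2: σ_v at top = γ₁h₁ = 17.28; σ_h top = K_a2×17.28 = 7.657; σ_h base = K_a2×(17.28+19.4×1.1) = 17.11.
P₂ = ½(7.657+17.11)×1.1 = 13.62. Total P_a = 2.955+13.62 = 16.58 kN/m.

16.6 kN/m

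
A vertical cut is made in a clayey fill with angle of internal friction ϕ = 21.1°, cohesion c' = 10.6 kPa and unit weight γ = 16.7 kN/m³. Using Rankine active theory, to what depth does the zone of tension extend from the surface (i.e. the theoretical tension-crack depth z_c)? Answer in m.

K_a = tan²(45° − 21.1°/2) = 0.4706; √K_a = 0.6860.
The active pressure is zero where K_a γ z = 2c√K_a, so z_c = 2c/(γ√K_a) = 2×10.6/(16.7×0.6860) = 1.851 m.

1.85 m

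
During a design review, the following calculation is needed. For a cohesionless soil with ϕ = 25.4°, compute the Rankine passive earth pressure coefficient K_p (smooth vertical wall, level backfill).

K_p = (1 + sin φ)/(1 − sin φ) = tan²(45° + 25.4°/2) = 2.502.

2.50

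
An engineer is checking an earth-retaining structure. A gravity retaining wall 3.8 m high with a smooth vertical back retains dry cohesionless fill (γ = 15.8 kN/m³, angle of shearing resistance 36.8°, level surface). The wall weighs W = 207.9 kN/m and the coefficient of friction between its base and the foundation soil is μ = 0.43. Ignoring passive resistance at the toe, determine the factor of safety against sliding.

3.13

K_a = tan²(45° − 36.8°/2) = 0.2508.
P_a = ½K_aγH² = 0.5×0.2508×15.8×3.8² = 28.61 kN/m, acting at H/3 = 1.267 m above the base.
FS_sliding = μW / P_a = 0.43×207.9 / 28.61 = 3.125.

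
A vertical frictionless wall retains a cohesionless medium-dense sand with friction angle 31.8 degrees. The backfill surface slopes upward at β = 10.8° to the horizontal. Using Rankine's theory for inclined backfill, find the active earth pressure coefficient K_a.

0.326

K_a = cos β · (cos β − √(cos²β − cos²φ)) / (cos β + √(cos²β − cos²φ)).
cos β = 0.9823, cos φ = 0.8499, √(cos²β − cos²φ) = 0.4925.
K_a = 0.9823 × (0.9823 − 0.4925)/(0.9823 + 0.4925) = 0.3262.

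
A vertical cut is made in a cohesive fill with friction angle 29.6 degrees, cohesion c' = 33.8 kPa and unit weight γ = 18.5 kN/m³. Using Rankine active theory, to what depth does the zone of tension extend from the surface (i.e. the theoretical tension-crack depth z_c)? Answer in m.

K_a = tan²(45° − 29.6°/2) = 0.3387; √K_a = 0.5820.
The active pressure is zero where K_a γ z = 2c√K_a, so z_c = 2c/(γ√K_a) = 2×33.8/(18.5×0.5820) = 6.278 m.

6.28 m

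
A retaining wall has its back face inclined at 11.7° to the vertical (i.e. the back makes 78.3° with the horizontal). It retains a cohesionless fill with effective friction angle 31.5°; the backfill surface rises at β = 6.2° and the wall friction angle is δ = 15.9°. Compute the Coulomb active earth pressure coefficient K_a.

0.408

K_a = sin²(α+φ) / [sin²α · sin(α−δ) · (1 + √{sin(φ+δ)sin(φ−β) / (sin(α−δ)sin(α+β))})²].
With α = 78.3°, φ = 31.5°, δ = 15.9°, β = 6.2°: K_a = 0.4084.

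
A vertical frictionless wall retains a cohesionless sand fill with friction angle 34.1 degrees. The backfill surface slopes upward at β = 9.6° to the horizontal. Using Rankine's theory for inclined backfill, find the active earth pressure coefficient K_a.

K_a = cos β · (cos β − √(cos²β − cos²φ)) / (cos β + √(cos²β − cos²φ)).
cos β = 0.9860, cos φ = 0.8281, √(cos²β − cos²φ) = 0.5353.
K_a = 0.9860 × (0.9860 − 0.5353)/(0.9860 + 0.5353) = 0.2921.

0.292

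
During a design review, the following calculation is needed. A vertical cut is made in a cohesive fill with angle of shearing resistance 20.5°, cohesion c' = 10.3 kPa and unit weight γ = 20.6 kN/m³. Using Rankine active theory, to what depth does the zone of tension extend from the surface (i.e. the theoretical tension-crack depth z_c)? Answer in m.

1.44 m

K_a = tan²(45° − 20.5°/2) = 0.4813; √K_a = 0.6937.
The active pressure is zero where K_a γ z = 2c√K_a, so z_c = 2c/(γ√K_a) = 2×10.3/(20.6×0.6937) = 1.441 m.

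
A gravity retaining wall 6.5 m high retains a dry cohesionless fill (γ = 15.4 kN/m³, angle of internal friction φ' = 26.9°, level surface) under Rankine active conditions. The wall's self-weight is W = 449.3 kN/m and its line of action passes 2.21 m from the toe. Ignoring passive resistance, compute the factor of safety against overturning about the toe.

3.74

K_a = tan²(45° − 26.9°/2) = 0.3770.
P_a = ½K_aγH² = 0.5×0.3770×15.4×6.5² = 122.6 kN/m, acting at H/3 = 2.167 m above the base.
Overturning moment M_o = P_a × H/3 = 122.6 × 2.167 = 265.7.
Resisting moment M_r = W × 2.21 = 449.3 × 2.21 = 993.0.
FS_overturning = M_r/M_o = 993.0/265.7 = 3.737.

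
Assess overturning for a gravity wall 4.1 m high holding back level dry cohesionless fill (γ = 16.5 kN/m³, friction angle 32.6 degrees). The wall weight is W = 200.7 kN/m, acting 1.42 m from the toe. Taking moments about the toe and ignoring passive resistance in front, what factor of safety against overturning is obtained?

5.02

K_a = tan²(45° − 32.6°/2) = 0.2997.
P_a = ½K_aγH² = 0.5×0.2997×16.5×4.1² = 41.57 kN/m, acting at H/3 = 1.367 m above the base.
Overturning moment M_o = P_a × H/3 = 41.57 × 1.367 = 56.81.
Resisting moment M_r = W × 1.42 = 200.7 × 1.42 = 285.0.
FS_overturning = M_r/M_o = 285.0/56.81 = 5.017.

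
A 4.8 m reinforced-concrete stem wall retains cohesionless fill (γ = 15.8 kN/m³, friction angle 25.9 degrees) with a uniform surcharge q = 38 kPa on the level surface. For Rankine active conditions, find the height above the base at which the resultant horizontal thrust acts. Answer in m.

2.00 m

K_a = 0.3920.
Triangular part P₁ = ½K_aγH² = 71.35 at H/3 = 1.600 m; rectangular part P₂ = K_a q H = 71.50 at H/2 = 2.400 m.
ȳ = (P₁·1.600 + P₂·2.400)/(P₁+P₂) = 2.000 m.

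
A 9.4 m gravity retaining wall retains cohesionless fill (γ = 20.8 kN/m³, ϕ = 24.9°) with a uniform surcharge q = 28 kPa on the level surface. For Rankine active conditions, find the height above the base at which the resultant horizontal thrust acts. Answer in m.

K_a = 0.4074.
Triangular part P₁ = ½K_aγH² = 374.4 at H/3 = 3.133 m; rectangular part P₂ = K_a q H = 107.2 at H/2 = 4.700 m.
ȳ = (P₁·3.133 + P₂·4.700)/(P₁+P₂) = 3.482 m.

3.48 m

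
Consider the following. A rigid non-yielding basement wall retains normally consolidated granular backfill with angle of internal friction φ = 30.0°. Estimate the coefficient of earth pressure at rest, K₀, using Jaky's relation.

0.500

K₀ = 1 − sin φ' = 1 − sin 30.0° = 0.5000.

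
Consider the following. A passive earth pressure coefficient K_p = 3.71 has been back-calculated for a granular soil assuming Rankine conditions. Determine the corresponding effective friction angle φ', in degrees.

K_p = (1+sin φ)/(1−sin φ) ⇒ sin φ = (K_p − 1)/(K_p + 1) = 0.5754.
φ = arcsin(0.5754) = 35.13°.

35.1°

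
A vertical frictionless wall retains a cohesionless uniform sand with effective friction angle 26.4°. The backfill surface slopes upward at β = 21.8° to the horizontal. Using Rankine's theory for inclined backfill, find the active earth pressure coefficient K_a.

K_a = cos β · (cos β − √(cos²β − cos²φ)) / (cos β + √(cos²β − cos²φ)).
cos β = 0.9285, cos φ = 0.8957, √(cos²β − cos²φ) = 0.2445.
K_a = 0.9285 × (0.9285 − 0.2445)/(0.9285 + 0.2445) = 0.5414.

0.541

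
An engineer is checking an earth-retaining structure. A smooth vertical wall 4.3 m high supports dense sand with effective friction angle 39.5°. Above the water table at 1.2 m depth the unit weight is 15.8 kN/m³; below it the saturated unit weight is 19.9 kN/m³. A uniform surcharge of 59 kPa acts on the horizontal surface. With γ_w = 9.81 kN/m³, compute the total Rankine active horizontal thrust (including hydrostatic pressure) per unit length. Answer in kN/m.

K_a = tan²(45° − φ/2) = 0.2224.
γ' = 19.9 − 9.81 = 10.09 kN/m³. h₂ = H − d_w = 3.1 m.
σ'_h: at surface K_a·q = 13.12; at WT K_a(q+γd_w) = 17.34; at base K_a(q+γd_w+γ'h₂) = 24.30 kPa.
P₁ = ½(13.12+17.34)×1.2 = 18.28; P₂ = ½(17.34+24.30)×3.1 = 64.54; P_w = ½γ_w h₂² = 47.14.
Total = 18.28+64.54+47.14 = 130.0 kN/m.

130 kN/m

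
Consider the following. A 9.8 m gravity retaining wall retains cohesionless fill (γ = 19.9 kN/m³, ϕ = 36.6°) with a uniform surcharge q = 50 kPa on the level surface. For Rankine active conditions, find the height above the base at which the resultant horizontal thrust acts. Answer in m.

3.82 m

K_a = 0.2530.
Triangular part P₁ = ½K_aγH² = 241.7 at H/3 = 3.267 m; rectangular part P₂ = K_a q H = 123.9 at H/2 = 4.900 m.
ȳ = (P₁·3.267 + P₂·4.900)/(P₁+P₂) = 3.820 m.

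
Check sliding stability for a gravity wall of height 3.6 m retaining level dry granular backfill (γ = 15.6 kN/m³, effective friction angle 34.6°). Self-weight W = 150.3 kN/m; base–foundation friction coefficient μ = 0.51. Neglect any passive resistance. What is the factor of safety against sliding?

K_a = tan²(45° − 34.6°/2) = 0.2756.
P_a = ½K_aγH² = 0.5×0.2756×15.6×3.6² = 27.86 kN/m, acting at H/3 = 1.200 m above the base.
FS_sliding = μW / P_a = 0.51×150.3 / 27.86 = 2.751.

2.75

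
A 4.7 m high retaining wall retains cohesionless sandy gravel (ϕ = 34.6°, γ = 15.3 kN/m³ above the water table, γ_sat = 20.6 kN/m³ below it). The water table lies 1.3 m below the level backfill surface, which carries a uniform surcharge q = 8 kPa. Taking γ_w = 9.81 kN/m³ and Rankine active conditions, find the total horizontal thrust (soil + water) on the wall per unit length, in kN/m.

106 kN/m

K_a = tan²(45° − φ/2) = 0.2756.
γ' = 20.6 − 9.81 = 10.79 kN/m³. h₂ = H − d_w = 3.4 m.
σ'_h: at surface K_a·q = 2.205; at WT K_a(q+γd_w) = 7.688; at base K_a(q+γd_w+γ'h₂) = 17.80 kPa.
P₁ = ½(2.205+7.688)×1.3 = 6.430; P₂ = ½(7.688+17.80)×3.4 = 43.33; P_w = ½γ_w h₂² = 56.70.
Total = 6.430+43.33+56.70 = 106.5 kN/m.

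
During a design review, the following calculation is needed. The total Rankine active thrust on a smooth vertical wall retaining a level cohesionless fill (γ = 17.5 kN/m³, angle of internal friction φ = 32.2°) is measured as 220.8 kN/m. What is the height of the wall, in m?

9.10 m

K_a = 0.3047. P_a = ½ K_a γ H² ⇒ H = √(2P_a/(K_a γ)).
H = √(2×220.8/(0.3047×17.5)) = 9.100 m.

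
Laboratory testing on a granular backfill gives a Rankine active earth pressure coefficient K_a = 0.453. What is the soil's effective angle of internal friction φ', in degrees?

22.1°

K_a = tan²(45° − φ/2) ⇒ 45° − φ/2 = arctan(√0.453) = 33.94°.
φ = 2(45° − 33.94°) = 22.11°.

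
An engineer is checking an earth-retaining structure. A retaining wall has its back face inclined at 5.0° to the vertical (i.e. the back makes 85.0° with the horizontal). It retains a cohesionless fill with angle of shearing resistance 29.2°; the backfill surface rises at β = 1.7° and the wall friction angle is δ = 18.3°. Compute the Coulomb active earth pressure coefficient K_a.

K_a = sin²(α+φ) / [sin²α · sin(α−δ) · (1 + √{sin(φ+δ)sin(φ−β) / (sin(α−δ)sin(α+β))})²].
With α = 85.0°, φ = 29.2°, δ = 18.3°, β = 1.7°: K_a = 0.3524.

0.352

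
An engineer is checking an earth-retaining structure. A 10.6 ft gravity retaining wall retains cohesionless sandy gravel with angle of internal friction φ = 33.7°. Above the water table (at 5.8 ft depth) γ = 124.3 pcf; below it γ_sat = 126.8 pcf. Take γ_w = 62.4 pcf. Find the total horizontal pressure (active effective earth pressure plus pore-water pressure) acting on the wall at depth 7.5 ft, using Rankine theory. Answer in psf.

344 psf

K_a = (1 − sin φ)/(1 + sin φ) = 0.2863.
γ' = 126.8 − 62.4 = 64.40 pcf.
Effective vertical stress at 7.5 ft: σ'_v = 124.3×5.8 + 64.40×1.70 = 830.4 psf.
σ'_h = K_a σ'_v = 0.2863 × 830.4 = 237.8 psf; u = γ_w × 1.70 = 106.1 psf.
Total σ_h = 237.8 + 106.1 = 343.8 psf.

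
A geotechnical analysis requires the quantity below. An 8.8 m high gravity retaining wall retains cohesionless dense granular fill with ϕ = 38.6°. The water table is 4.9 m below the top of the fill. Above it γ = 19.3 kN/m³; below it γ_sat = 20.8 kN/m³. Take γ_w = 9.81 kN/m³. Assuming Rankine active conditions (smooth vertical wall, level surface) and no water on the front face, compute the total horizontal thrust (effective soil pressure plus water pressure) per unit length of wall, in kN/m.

K_a = tan²(45° − φ/2) = 0.2316.
γ' = 20.8 − 9.81 = 10.99 kN/m³. Depth below WT = 3.9 m.
σ'_h at WT = K_a γ d_w = 21.90 kPa; at base = 21.90 + K_a γ' × 3.9 = 31.83 kPa.
P₁ (0–4.9 m) = ½×21.90×4.9 = 53.67. P₂ (4.9–8.8 m) = ½(21.90+31.83)×3.9 = 104.8.
P_w = ½ γ_w h₂² = 0.5×9.81×3.9² = 74.61. Total = 53.67+104.8+74.61 = 233.1 kN/m.

233 kN/m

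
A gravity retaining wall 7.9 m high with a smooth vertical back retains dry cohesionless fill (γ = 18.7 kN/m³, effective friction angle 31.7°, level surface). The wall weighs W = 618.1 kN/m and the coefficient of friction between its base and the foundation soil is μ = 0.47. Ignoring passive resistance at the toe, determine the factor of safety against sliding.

K_a = tan²(45° − 31.7°/2) = 0.3111.
P_a = ½K_aγH² = 0.5×0.3111×18.7×7.9² = 181.5 kN/m, acting at H/3 = 2.633 m above the base.
FS_sliding = μW / P_a = 0.47×618.1 / 181.5 = 1.600.

1.60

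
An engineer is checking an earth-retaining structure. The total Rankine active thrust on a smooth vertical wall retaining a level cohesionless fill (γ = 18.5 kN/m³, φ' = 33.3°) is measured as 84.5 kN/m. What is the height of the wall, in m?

K_a = 0.2911. P_a = ½ K_a γ H² ⇒ H = √(2P_a/(K_a γ)).
H = √(2×84.5/(0.2911×18.5)) = 5.602 m.

5.60 m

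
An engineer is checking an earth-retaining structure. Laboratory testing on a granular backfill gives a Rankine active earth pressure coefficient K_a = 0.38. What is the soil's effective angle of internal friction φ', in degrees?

K_a = tan²(45° − φ/2) ⇒ 45° − φ/2 = arctan(√0.38) = 31.65°.
φ = 2(45° − 31.65°) = 26.70°.

26.7°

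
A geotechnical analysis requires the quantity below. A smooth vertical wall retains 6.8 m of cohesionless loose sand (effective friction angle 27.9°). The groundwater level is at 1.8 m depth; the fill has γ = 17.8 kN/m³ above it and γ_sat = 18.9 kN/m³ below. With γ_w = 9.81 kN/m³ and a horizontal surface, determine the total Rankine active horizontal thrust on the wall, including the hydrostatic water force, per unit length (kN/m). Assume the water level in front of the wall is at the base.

232 kN/m

K_a = tan²(45° − φ/2) = 0.3625.
γ' = 18.9 − 9.81 = 9.090 kN/m³. Depth below WT = 5.0 m.
σ'_h at WT = K_a γ d_w = 11.61 kPa; at base = 11.61 + K_a γ' × 5.0 = 28.09 kPa.
P₁ (0–1.8 m) = ½×11.61×1.8 = 10.45. P₂ (1.8–6.8 m) = ½(11.61+28.09)×5.0 = 99.25.
P_w = ½ γ_w h₂² = 0.5×9.81×5.0² = 122.6. Total = 10.45+99.25+122.6 = 232.3 kN/m.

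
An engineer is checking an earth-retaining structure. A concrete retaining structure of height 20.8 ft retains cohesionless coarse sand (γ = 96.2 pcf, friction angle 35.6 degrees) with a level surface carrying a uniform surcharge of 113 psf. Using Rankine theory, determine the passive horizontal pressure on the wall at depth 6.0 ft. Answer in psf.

K_p = (1 + sin φ)/(1 − sin φ) = 3.786.
σ_v = γz + q = 96.2 × 6.0 + 113 = 690.2 psf.
σ_h = K_p σ_v = 3.786 × 690.2 = 2613 psf.

2610 psf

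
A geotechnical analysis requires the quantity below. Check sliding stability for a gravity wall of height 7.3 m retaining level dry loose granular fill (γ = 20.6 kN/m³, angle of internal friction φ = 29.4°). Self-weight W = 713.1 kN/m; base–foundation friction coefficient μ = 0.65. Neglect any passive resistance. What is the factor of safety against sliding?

2.47

K_a = tan²(45° − 29.4°/2) = 0.3415.
P_a = ½K_aγH² = 0.5×0.3415×20.6×7.3² = 187.4 kN/m, acting at H/3 = 2.433 m above the base.
FS_sliding = μW / P_a = 0.65×713.1 / 187.4 = 2.473.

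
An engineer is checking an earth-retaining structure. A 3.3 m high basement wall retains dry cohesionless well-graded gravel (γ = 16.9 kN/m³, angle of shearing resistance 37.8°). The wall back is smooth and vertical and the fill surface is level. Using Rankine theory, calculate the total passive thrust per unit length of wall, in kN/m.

K_p = tan²(45° + φ/2) = 4.167.
P_p = ½ K_p γ H² = 0.5 × 4.167 × 16.9 × 3.3² = 383.4 kN/m.

383 kN/m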